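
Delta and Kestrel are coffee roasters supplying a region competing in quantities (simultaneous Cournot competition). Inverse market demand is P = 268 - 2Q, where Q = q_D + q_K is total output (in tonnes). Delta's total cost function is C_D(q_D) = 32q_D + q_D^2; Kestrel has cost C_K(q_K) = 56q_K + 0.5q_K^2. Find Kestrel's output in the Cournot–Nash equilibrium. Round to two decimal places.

30.77

Delta's profit: π_D = (268 - 2Q)q_D - (32q_D + q_D²). Setting ∂π_D/∂q_D = 0: 236 - 6q_D - 2(q_K) = 0.
Kestrel's profit: π_K = (268 - 2Q)q_K - (56q_K + (1/2)q_K²). Setting ∂π_K/∂q_K = 0: 212 - 5q_K - 2(q_D) = 0.
So q_D = (236 - 2q_K)/6 and q_K = (212 - 2q_D)/5.
Substituting one into the other gives q_D = 378/13 and q_K = 400/13.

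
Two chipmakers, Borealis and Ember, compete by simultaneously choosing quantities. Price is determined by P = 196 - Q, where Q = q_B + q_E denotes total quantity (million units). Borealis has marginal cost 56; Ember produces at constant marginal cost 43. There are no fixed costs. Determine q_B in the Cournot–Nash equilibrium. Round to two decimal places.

42.33

Borealis's profit: π_B = (196 - Q)q_B - (56q_B). Setting ∂π_B/∂q_B = 0: 140 - 2q_B - (q_E) = 0.
Ember's first-order condition: 153 - 2q_E - (q_B) = 0.
Best responses: q_B = (140 - q_E)/2, q_E = (153 - q_B)/2.
Substituting one into the other gives q_B = 127/3 and q_E = 166/3.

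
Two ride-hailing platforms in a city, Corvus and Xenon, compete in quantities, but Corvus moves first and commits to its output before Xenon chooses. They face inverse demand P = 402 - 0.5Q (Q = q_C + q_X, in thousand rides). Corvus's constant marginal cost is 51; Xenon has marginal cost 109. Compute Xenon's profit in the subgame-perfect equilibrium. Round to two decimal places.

Solve by backward induction. Given q_C, the follower Xenon maximises π_X = (402 - (1/2)q_C - (1/2)q_X)q_X - 109q_X.
Follower FOC: 293 - (1/2)q_C - q_X = 0, so q_X(q_C) = (293 - (1/2)q_C).
The leader anticipates this reaction. Substituting into P = 402 - 0.5Q gives P = 511/2 - (1/4)q_C, so π_C = (511/2 - (1/4)q_C)q_C - 51q_C.
The leader's first-order condition 409/2 - (1/2)q_C = 0 yields q_C = 409.
Then q_X = (293 - (1/2)·409) = 177/2.
Price P = 402 - (1/2)·(995/2) = 613/4.
Xenon's profit: (613/4 - 109)·(177/2) = 3916.1250.

3916.13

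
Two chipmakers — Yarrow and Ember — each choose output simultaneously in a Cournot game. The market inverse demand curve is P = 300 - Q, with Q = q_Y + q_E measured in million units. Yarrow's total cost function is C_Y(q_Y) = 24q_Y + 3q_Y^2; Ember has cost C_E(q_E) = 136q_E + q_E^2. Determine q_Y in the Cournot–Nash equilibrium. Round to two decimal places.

30.32

Yarrow's profit: π_Y = (300 - Q)q_Y - (24q_Y + 3q_Y²). Setting ∂π_Y/∂q_Y = 0: 276 - 8q_Y - (q_E) = 0.
Ember's first-order condition: 164 - 4q_E - (q_Y) = 0.
Rearranging gives the reaction functions q_Y = (276 - q_E)/8 and q_E = (164 - q_Y)/4.
Solving the pair: q_Y = 940/31, q_E = 1036/31.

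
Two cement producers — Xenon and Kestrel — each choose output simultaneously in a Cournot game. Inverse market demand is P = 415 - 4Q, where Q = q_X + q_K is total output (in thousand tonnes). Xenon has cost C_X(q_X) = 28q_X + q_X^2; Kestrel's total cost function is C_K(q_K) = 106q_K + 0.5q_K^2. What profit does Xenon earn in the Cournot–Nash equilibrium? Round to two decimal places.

4610.13

Xenon's profit: π_X = (415 - 4Q)q_X - (28q_X + q_X²). Setting ∂π_X/∂q_X = 0: 387 - 10q_X - 4(q_K) = 0.
Kestrel's profit: π_K = (415 - 4Q)q_K - (106q_K + (1/2)q_K²). Setting ∂π_K/∂q_K = 0: 309 - 9q_K - 4(q_X) = 0.
Rearranging gives the reaction functions q_X = (387 - 4q_K)/10 and q_K = (309 - 4q_X)/9.
Substituting one into the other gives q_X = 30.3649 and q_K = 771/37.
Price P = 415 - 4·51.2027 = 210.1892.
Xenon's profit: 210.1892·30.3649 - 28·30.3649 - 30.3649² = 4610.1251.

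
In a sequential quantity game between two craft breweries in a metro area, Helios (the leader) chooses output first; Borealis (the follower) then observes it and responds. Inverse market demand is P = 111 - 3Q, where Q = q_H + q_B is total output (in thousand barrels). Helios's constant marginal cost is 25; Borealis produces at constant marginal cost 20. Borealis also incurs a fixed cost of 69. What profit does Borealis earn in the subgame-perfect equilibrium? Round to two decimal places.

143.52

Solve by backward induction. Given q_H, the follower Borealis maximises π_B = (111 - 3q_H - 3q_B)q_B - 20q_B.
∂π_B/∂q_B = 91 - 3q_H - 6q_B = 0 gives the reaction function q_B = (91 - 3q_H)/6.
Helios substitutes q_B(q_H) into its own profit: π_H = q_H(111 - 3q_H - (91 - 3q_H)/2) - 25q_H = (131/2 - (3/2)q_H)q_H - 25q_H.
Maximising: ∂π_H/∂q_H = 81/2 - 3q_H = 0, giving q_H = 27/2.
Then q_B = (91 - 3·(27/2))/6 = 101/12.
Price P = 111 - 3·(263/12) = 181/4.
Borealis's profit: (181/4 - 20)·(101/12) - 69 = 143.5208.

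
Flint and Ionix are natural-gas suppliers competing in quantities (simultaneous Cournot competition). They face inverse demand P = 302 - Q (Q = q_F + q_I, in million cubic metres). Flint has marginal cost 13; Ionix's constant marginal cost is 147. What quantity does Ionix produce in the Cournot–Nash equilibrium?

Flint's profit: π_F = (302 - Q)q_F - (13q_F). Setting ∂π_F/∂q_F = 0: 289 - 2q_F - (q_I) = 0.
Ionix's profit: π_I = (302 - Q)q_I - (147q_I). Setting ∂π_I/∂q_I = 0: 155 - 2q_I - (q_F) = 0.
Best responses: q_F = (289 - q_I)/2, q_I = (155 - q_F)/2.
Substituting one into the other gives q_F = 141 and q_I = 7.

7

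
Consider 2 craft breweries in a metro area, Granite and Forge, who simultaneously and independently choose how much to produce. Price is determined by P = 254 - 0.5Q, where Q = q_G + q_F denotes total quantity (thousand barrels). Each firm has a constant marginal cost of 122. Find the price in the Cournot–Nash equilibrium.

A representative firm's profit is π_i = q_i(254 - 0.5Q) - 122q_i.
First-order condition (treating rivals' output as given): 132 - q_i - (1/2)q_j = 0.
By symmetry each firm produces the same amount; substituting q_j = q_i yields q_i = 132/(3/2) = 88.
Total output Q = 176, so price P = 254 - (1/2)·176 = 166.

166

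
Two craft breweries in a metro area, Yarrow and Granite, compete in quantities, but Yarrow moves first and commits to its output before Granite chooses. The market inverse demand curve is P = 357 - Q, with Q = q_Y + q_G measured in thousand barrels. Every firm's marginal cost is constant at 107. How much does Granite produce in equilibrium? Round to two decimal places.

Solve by backward induction. Given q_Y, the follower Granite maximises π_G = (357 - q_Y - q_G)q_G - 107q_G.
Setting the follower's marginal profit to zero, 250 - q_Y - 2q_G = 0, i.e. q_G = (250 - q_Y)/2.
Yarrow substitutes q_G(q_Y) into its own profit: π_Y = q_Y(357 - q_Y - (250 - q_Y)/2) - 107q_Y = (232 - (1/2)q_Y)q_Y - 107q_Y.
Maximising: ∂π_Y/∂q_Y = 125 - q_Y = 0, giving q_Y = 125.
Then q_G = (250 - 125)/2 = 125/2.

62.50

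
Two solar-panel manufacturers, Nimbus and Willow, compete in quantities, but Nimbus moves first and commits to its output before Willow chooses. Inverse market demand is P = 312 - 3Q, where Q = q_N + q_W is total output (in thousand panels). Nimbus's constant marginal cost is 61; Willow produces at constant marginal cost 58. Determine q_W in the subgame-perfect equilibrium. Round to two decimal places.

21.67

The follower Willow best-responds to any q_N: π_W = (312 - 3Q)q_W - 58q_W.
Setting the follower's marginal profit to zero, 254 - 3q_N - 6q_W = 0, i.e. q_W = (254 - 3q_N)/6.
Nimbus substitutes q_W(q_N) into its own profit: π_N = q_N(312 - 3q_N - (254 - 3q_N)/2) - 61q_N = (185 - (3/2)q_N)q_N - 61q_N.
Leader FOC: 124 - 3q_N = 0, so q_N = 124/3.
Then q_W = (254 - 3·(124/3))/6 = 65/3.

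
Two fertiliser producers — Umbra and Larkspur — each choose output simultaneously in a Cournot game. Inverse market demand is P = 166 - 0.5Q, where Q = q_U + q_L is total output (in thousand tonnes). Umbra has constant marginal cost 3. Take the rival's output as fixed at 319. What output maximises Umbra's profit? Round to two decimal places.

3.50

With the rival's output fixed at 319, Umbra's profit is π_U = (166 - (1/2)·319 - (1/2)q_U)q_U - (3q_U) = (13/2 - (1/2)q_U)q_U - (3q_U).
∂π_U/∂q_U = 7/2 - q_U = 0, so q_U = 7/2.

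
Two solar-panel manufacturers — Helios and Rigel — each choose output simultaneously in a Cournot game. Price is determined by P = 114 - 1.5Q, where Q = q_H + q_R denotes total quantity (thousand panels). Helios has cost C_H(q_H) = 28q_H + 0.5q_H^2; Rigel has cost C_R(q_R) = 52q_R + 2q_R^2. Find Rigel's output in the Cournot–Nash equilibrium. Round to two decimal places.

4.62

Helios's profit: π_H = (114 - 1.5Q)q_H - (28q_H + (1/2)q_H²). Setting ∂π_H/∂q_H = 0: 86 - 4q_H - (3/2)(q_R) = 0.
Rigel's first-order condition: 62 - 7q_R - (3/2)(q_H) = 0.
So q_H = (86 - (3/2)q_R)/4 and q_R = (62 - (3/2)q_H)/7.
Solving the pair: q_H = 19.7670, q_R = 476/103.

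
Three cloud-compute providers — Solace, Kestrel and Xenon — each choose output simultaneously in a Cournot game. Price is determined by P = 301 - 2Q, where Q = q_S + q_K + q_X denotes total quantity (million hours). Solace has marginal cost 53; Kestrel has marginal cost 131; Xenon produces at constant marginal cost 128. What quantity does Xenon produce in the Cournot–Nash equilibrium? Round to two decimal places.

12.63

Solace's profit: π_S = (301 - 2Q)q_S - (53q_S). Setting ∂π_S/∂q_S = 0: 248 - 4q_S - 2(q_K + q_X) = 0.
Kestrel's first-order condition: 170 - 4q_K - 2(q_S + q_X) = 0.
Xenon's profit: π_X = (301 - 2Q)q_X - (128q_X). Setting ∂π_X/∂q_X = 0: 173 - 4q_X - 2(q_S + q_K) = 0.
Adding the 3 conditions: 591 − 4Q − 4Q = 0, i.e. Q = 591/8.
Back-substituting: q_S = (248 − 591/4)/2 = 401/8, q_K = (170 − 591/4)/2 = 89/8, q_X = (173 − 591/4)/2 = 101/8.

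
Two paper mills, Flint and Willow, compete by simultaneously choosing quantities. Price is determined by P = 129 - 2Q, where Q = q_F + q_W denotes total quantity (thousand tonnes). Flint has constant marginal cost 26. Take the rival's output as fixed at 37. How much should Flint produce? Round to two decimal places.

With the rival's output fixed at 37, Flint's profit is π_F = (129 - 2·37 - 2q_F)q_F - (26q_F) = (55 - 2q_F)q_F - (26q_F).
∂π_F/∂q_F = 29 - 4q_F = 0, so q_F = 29/4.

7.25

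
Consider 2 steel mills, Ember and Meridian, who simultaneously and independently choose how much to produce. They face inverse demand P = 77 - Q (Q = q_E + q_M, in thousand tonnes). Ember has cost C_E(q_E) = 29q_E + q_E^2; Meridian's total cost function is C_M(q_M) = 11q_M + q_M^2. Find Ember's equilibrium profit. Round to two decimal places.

Ember's profit: π_E = (77 - Q)q_E - (29q_E + q_E²). Setting ∂π_E/∂q_E = 0: 48 - 4q_E - (q_M) = 0.
Meridian's profit: π_M = (77 - Q)q_M - (11q_M + q_M²). Setting ∂π_M/∂q_M = 0: 66 - 4q_M - (q_E) = 0.
So q_E = (48 - q_M)/4 and q_M = (66 - q_E)/4.
Solving the pair: q_E = 42/5, q_M = 72/5.
Price P = 77 - 114/5 = 271/5.
Ember's profit: (271/5)·(42/5) - 29·(42/5) - (42/5)² = 141.1200.

141.12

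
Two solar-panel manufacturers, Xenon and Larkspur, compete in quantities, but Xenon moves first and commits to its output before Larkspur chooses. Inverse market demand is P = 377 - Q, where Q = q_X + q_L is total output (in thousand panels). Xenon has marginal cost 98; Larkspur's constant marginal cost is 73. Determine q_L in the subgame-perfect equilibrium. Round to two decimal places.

88.50

The follower Larkspur best-responds to any q_X: π_L = (377 - Q)q_L - 73q_L.
Follower FOC: 304 - q_X - 2q_L = 0, so q_L(q_X) = (304 - q_X)/2.
The leader anticipates this reaction. Substituting into P = 377 - Q gives P = 225 - (1/2)q_X, so π_X = (225 - (1/2)q_X)q_X - 98q_X.
Leader FOC: 127 - q_X = 0, so q_X = 127.
Then q_L = (304 - 127)/2 = 177/2.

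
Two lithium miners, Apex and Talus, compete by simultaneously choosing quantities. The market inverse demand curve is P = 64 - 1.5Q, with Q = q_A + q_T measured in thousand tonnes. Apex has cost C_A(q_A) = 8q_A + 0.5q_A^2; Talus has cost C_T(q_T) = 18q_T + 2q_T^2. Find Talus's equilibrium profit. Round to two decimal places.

52.79

Apex's profit: π_A = (64 - 1.5Q)q_A - (8q_A + (1/2)q_A²). Setting ∂π_A/∂q_A = 0: 56 - 4q_A - (3/2)(q_T) = 0.
Talus's first-order condition: 46 - 7q_T - (3/2)(q_A) = 0.
Rearranging gives the reaction functions q_A = (56 - (3/2)q_T)/4 and q_T = (46 - (3/2)q_A)/7.
Solving the pair: q_A = 1292/103, q_T = 400/103.
Price P = 64 - (3/2)·(1692/103) = 39.3592.
Talus's profit: 39.3592·(400/103) - 18·(400/103) - 2(400/103)² = 52.7854.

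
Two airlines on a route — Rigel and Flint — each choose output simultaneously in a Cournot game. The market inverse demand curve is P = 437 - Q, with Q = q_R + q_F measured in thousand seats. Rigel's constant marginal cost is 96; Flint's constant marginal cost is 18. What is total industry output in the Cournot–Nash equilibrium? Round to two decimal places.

253.33

Rigel's profit: π_R = (437 - Q)q_R - (96q_R). Setting ∂π_R/∂q_R = 0: 341 - 2q_R - (q_F) = 0.
Flint's first-order condition: 419 - 2q_F - (q_R) = 0.
Best responses: q_R = (341 - q_F)/2, q_F = (419 - q_R)/2.
Substituting one into the other gives q_R = 263/3 and q_F = 497/3.
Total output Q = 263/3 + 497/3 = 760/3.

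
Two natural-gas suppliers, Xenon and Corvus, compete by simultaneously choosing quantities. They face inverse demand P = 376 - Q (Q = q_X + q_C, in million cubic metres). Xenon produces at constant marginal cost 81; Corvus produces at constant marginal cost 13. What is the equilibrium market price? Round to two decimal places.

156.67

Xenon's profit: π_X = (376 - Q)q_X - (81q_X). Setting ∂π_X/∂q_X = 0: 295 - 2q_X - (q_C) = 0.
Corvus's profit: π_C = (376 - Q)q_C - (13q_C). Setting ∂π_C/∂q_C = 0: 363 - 2q_C - (q_X) = 0.
Best responses: q_X = (295 - q_C)/2, q_C = (363 - q_X)/2.
Substituting one into the other gives q_X = 227/3 and q_C = 431/3.
Total output Q = 658/3, so price P = 376 - 658/3 = 470/3.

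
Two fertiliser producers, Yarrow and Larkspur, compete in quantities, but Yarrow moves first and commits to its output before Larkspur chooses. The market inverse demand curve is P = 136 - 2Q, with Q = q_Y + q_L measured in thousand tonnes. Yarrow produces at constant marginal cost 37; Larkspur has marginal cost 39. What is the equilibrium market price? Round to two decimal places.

62.25

The follower Larkspur best-responds to any q_Y: π_L = (136 - 2Q)q_L - 39q_L.
Follower FOC: 97 - 2q_Y - 4q_L = 0, so q_L(q_Y) = (97 - 2q_Y)/4.
Yarrow substitutes q_L(q_Y) into its own profit: π_Y = q_Y(136 - 2q_Y - (97 - 2q_Y)/2) - 37q_Y = (175/2 - q_Y)q_Y - 37q_Y.
The leader's first-order condition 101/2 - 2q_Y = 0 yields q_Y = 101/4.
Then q_L = (97 - 2·(101/4))/4 = 93/8.
Total output Q = 295/8, so price P = 136 - 2·(295/8) = 249/4.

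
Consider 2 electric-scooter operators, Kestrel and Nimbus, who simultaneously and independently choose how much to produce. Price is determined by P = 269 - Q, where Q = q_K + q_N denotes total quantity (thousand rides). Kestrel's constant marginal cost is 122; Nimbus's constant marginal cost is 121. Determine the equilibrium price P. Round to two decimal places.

170.67

Kestrel's profit: π_K = (269 - Q)q_K - (122q_K). Setting ∂π_K/∂q_K = 0: 147 - 2q_K - (q_N) = 0.
Nimbus's first-order condition: 148 - 2q_N - (q_K) = 0.
Best responses: q_K = (147 - q_N)/2, q_N = (148 - q_K)/2.
Substituting one into the other gives q_K = 146/3 and q_N = 149/3.
Total output Q = 295/3, so price P = 269 - 295/3 = 512/3.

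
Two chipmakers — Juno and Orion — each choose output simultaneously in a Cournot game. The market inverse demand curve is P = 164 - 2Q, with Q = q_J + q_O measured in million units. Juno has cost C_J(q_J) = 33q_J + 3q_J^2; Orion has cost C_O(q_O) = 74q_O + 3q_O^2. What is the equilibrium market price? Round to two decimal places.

127.17

Juno's profit: π_J = (164 - 2Q)q_J - (33q_J + 3q_J²). Setting ∂π_J/∂q_J = 0: 131 - 10q_J - 2(q_O) = 0.
Orion's profit: π_O = (164 - 2Q)q_O - (74q_O + 3q_O²). Setting ∂π_O/∂q_O = 0: 90 - 10q_O - 2(q_J) = 0.
Rearranging gives the reaction functions q_J = (131 - 2q_O)/10 and q_O = (90 - 2q_J)/10.
Substituting one into the other gives q_J = 565/48 and q_O = 319/48.
Total output Q = 221/12, so price P = 164 - 2·(221/12) = 763/6.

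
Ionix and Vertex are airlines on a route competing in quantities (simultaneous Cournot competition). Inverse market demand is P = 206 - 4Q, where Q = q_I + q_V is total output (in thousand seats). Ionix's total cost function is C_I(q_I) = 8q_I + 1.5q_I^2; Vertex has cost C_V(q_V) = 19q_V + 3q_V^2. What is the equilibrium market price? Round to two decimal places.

Ionix's profit: π_I = (206 - 4Q)q_I - (8q_I + (3/2)q_I²). Setting ∂π_I/∂q_I = 0: 198 - 11q_I - 4(q_V) = 0.
Vertex's first-order condition: 187 - 14q_V - 4(q_I) = 0.
So q_I = (198 - 4q_V)/11 and q_V = (187 - 4q_I)/14.
Substituting one into the other gives q_I = 44/3 and q_V = 55/6.
Total output Q = 143/6, so price P = 206 - 4·(143/6) = 332/3.

110.67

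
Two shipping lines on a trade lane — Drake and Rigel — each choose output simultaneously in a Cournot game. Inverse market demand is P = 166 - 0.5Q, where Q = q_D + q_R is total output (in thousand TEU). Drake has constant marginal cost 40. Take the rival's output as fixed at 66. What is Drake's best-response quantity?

With the rival's output fixed at 66, Drake's profit is π_D = (166 - (1/2)·66 - (1/2)q_D)q_D - (40q_D) = (133 - (1/2)q_D)q_D - (40q_D).
∂π_D/∂q_D = 93 - q_D = 0, so q_D = 93.

93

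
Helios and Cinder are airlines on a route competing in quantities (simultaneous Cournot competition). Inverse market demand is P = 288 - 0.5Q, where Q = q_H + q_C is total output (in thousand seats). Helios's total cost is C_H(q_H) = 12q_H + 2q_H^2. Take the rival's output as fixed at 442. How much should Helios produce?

11

With the rival's output fixed at 442, Helios's profit is π_H = (288 - (1/2)·442 - (1/2)q_H)q_H - (12q_H + 2q_H²) = (67 - (1/2)q_H)q_H - (12q_H + 2q_H²).
∂π_H/∂q_H = 55 - 5q_H = 0, so q_H = 11.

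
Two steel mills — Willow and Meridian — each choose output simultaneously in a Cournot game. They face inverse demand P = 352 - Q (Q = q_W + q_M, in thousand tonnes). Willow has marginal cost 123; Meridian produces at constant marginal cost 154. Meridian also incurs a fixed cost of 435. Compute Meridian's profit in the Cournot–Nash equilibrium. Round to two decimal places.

Willow's profit: π_W = (352 - Q)q_W - (123q_W). Setting ∂π_W/∂q_W = 0: 229 - 2q_W - (q_M) = 0.
Meridian's profit: π_M = (352 - Q)q_M - (154q_M). Setting ∂π_M/∂q_M = 0: 198 - 2q_M - (q_W) = 0.
Rearranging gives the reaction functions q_W = (229 - q_M)/2 and q_M = (198 - q_W)/2.
Substituting one into the other gives q_W = 260/3 and q_M = 167/3.
Price P = 352 - 427/3 = 629/3.
Meridian's profit: (629/3 - 154)·(167/3) - 435 = 2663.7778.

2663.78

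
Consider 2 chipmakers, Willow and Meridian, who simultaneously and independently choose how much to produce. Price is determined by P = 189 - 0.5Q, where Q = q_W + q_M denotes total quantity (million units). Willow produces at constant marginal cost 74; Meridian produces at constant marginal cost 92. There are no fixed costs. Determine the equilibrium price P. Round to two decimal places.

Willow's profit: π_W = (189 - 0.5Q)q_W - (74q_W). Setting ∂π_W/∂q_W = 0: 115 - q_W - (1/2)(q_M) = 0.
Meridian's profit: π_M = (189 - 0.5Q)q_M - (92q_M). Setting ∂π_M/∂q_M = 0: 97 - q_M - (1/2)(q_W) = 0.
Best responses: q_W = (115 - (1/2)q_M), q_M = (97 - (1/2)q_W).
Solving the pair: q_W = 266/3, q_M = 158/3.
Total output Q = 424/3, so price P = 189 - (1/2)·(424/3) = 355/3.

118.33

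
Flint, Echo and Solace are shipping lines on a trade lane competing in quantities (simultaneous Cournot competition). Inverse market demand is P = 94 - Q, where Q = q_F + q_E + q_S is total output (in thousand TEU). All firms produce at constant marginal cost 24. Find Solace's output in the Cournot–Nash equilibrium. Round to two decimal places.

A representative firm's profit is π_i = q_i(94 - Q) - 24q_i.
Setting ∂π_i/∂q_i = 0 with rivals' quantities fixed: 70 - 2q_i - Σ_{j≠i} q_j = 0.
By symmetry each firm produces the same amount; substituting Σ_{j≠i} q_j = 2q_i yields q_i = 70/4 = 35/2.

17.50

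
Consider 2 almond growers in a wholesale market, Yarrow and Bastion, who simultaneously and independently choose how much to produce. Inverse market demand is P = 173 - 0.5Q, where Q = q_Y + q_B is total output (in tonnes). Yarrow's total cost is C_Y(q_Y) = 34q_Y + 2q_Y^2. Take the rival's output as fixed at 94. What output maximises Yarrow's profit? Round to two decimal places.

With the rival's output fixed at 94, Yarrow's profit is π_Y = (173 - (1/2)·94 - (1/2)q_Y)q_Y - (34q_Y + 2q_Y²) = (126 - (1/2)q_Y)q_Y - (34q_Y + 2q_Y²).
∂π_Y/∂q_Y = 92 - 5q_Y = 0, so q_Y = 92/5.

18.40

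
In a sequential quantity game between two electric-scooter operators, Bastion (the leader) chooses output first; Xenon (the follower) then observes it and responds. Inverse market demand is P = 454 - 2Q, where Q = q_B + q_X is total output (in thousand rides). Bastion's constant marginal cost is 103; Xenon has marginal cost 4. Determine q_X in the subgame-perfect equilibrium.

The follower Xenon best-responds to any q_B: π_X = (454 - 2Q)q_X - 4q_X.
∂π_X/∂q_X = 450 - 2q_B - 4q_X = 0 gives the reaction function q_X = (450 - 2q_B)/4.
Bastion substitutes q_X(q_B) into its own profit: π_B = q_B(454 - 2q_B - (450 - 2q_B)/2) - 103q_B = (229 - q_B)q_B - 103q_B.
Maximising: ∂π_B/∂q_B = 126 - 2q_B = 0, giving q_B = 63.
Then q_X = (450 - 2·63)/4 = 81.

81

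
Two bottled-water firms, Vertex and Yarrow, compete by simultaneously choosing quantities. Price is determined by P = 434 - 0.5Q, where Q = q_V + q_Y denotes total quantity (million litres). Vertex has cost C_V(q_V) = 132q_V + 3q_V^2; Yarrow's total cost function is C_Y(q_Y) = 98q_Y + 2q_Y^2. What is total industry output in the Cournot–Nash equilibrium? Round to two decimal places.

101.96

Vertex's profit: π_V = (434 - 0.5Q)q_V - (132q_V + 3q_V²). Setting ∂π_V/∂q_V = 0: 302 - 7q_V - (1/2)(q_Y) = 0.
Yarrow's profit: π_Y = (434 - 0.5Q)q_Y - (98q_Y + 2q_Y²). Setting ∂π_Y/∂q_Y = 0: 336 - 5q_Y - (1/2)(q_V) = 0.
Rearranging gives the reaction functions q_V = (302 - (1/2)q_Y)/7 and q_Y = (336 - (1/2)q_V)/5.
Solving the pair: q_V = 38.6187, q_Y = 63.3381.
Total output Q = 38.6187 + 63.3381 = 101.9568.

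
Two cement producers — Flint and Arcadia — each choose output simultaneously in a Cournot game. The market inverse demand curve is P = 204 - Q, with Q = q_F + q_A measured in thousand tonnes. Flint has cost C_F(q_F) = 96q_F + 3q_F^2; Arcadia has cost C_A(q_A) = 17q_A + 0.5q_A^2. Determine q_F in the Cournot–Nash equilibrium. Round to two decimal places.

5.96

Flint's profit: π_F = (204 - Q)q_F - (96q_F + 3q_F²). Setting ∂π_F/∂q_F = 0: 108 - 8q_F - (q_A) = 0.
Arcadia's first-order condition: 187 - 3q_A - (q_F) = 0.
So q_F = (108 - q_A)/8 and q_A = (187 - q_F)/3.
Solving the pair: q_F = 137/23, q_A = 1388/23.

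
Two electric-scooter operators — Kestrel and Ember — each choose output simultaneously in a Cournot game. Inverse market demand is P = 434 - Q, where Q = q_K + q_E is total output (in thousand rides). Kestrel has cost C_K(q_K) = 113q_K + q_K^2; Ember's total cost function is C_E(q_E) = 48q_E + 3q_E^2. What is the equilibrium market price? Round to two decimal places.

324.16

Kestrel's profit: π_K = (434 - Q)q_K - (113q_K + q_K²). Setting ∂π_K/∂q_K = 0: 321 - 4q_K - (q_E) = 0.
Ember's profit: π_E = (434 - Q)q_E - (48q_E + 3q_E²). Setting ∂π_E/∂q_E = 0: 386 - 8q_E - (q_K) = 0.
Best responses: q_K = (321 - q_E)/4, q_E = (386 - q_K)/8.
Solving the pair: q_K = 70.3871, q_E = 1223/31.
Total output Q = 109.8387, so price P = 434 - 109.8387 = 324.1613.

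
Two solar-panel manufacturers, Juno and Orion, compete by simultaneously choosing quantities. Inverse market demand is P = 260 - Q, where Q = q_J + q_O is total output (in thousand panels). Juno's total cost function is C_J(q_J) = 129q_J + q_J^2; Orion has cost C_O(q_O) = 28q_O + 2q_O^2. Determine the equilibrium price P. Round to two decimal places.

Juno's profit: π_J = (260 - Q)q_J - (129q_J + q_J²). Setting ∂π_J/∂q_J = 0: 131 - 4q_J - (q_O) = 0.
Orion's profit: π_O = (260 - Q)q_O - (28q_O + 2q_O²). Setting ∂π_O/∂q_O = 0: 232 - 6q_O - (q_J) = 0.
Rearranging gives the reaction functions q_J = (131 - q_O)/4 and q_O = (232 - q_J)/6.
Substituting one into the other gives q_J = 554/23 and q_O = 797/23.
Total output Q = 1351/23, so price P = 260 - 1351/23 = 201.2609.

201.26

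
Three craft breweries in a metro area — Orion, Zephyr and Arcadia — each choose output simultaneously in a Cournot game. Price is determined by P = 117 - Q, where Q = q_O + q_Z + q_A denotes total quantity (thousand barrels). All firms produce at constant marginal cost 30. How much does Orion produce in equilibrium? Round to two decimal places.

21.75

Each firm earns π_i = (117 - Q)q_i - 30q_i.
First-order condition (treating rivals' output as given): 87 - 2q_i - Σ_{j≠i} q_j = 0.
By symmetry each firm produces the same amount; substituting Σ_{j≠i} q_j = 2q_i yields q_i = 87/4.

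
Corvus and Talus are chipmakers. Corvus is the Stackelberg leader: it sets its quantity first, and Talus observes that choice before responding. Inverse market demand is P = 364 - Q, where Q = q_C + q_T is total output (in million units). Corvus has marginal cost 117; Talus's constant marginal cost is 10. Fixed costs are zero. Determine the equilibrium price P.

152

The follower Talus best-responds to any q_C: π_T = (364 - Q)q_T - 10q_T.
Follower FOC: 354 - q_C - 2q_T = 0, so q_T(q_C) = (354 - q_C)/2.
Corvus substitutes q_T(q_C) into its own profit: π_C = q_C(364 - q_C - (354 - q_C)/2) - 117q_C = (187 - (1/2)q_C)q_C - 117q_C.
The leader's first-order condition 70 - q_C = 0 yields q_C = 70.
Then q_T = (354 - 70)/2 = 142.
Total output Q = 212, so price P = 364 - 212 = 152.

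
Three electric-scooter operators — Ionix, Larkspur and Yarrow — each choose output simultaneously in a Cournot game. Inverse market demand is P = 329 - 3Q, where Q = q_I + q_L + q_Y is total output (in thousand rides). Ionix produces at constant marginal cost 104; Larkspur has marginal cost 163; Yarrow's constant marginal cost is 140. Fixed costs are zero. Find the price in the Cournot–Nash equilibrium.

184

Ionix's profit: π_I = (329 - 3Q)q_I - (104q_I). Setting ∂π_I/∂q_I = 0: 225 - 6q_I - 3(q_L + q_Y) = 0.
Larkspur's profit: π_L = (329 - 3Q)q_L - (163q_L). Setting ∂π_L/∂q_L = 0: 166 - 6q_L - 3(q_I + q_Y) = 0.
Yarrow's profit: π_Y = (329 - 3Q)q_Y - (140q_Y). Setting ∂π_Y/∂q_Y = 0: 189 - 6q_Y - 3(q_I + q_L) = 0.
Adding the 3 conditions: 580 − 6Q − 6Q = 0, i.e. Q = 145/3.
Back-substituting: q_I = (225 − 145)/3 = 80/3, q_L = (166 − 145)/3 = 7, q_Y = (189 − 145)/3 = 44/3.
Total output Q = 145/3, so price P = 329 - 3·(145/3) = 184.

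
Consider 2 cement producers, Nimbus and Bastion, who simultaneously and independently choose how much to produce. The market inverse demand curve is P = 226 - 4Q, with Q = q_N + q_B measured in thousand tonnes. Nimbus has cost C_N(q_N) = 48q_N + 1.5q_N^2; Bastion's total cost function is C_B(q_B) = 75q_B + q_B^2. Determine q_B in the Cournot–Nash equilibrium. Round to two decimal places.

Nimbus's profit: π_N = (226 - 4Q)q_N - (48q_N + (3/2)q_N²). Setting ∂π_N/∂q_N = 0: 178 - 11q_N - 4(q_B) = 0.
Bastion's profit: π_B = (226 - 4Q)q_B - (75q_B + q_B²). Setting ∂π_B/∂q_B = 0: 151 - 10q_B - 4(q_N) = 0.
Rearranging gives the reaction functions q_N = (178 - 4q_B)/11 and q_B = (151 - 4q_N)/10.
Substituting one into the other gives q_N = 588/47 and q_B = 949/94.

10.10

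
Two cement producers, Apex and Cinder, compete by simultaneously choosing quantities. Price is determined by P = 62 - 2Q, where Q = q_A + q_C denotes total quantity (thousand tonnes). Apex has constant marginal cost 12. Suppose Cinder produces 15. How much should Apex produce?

5

With the rival's output fixed at 15, Apex's profit is π_A = (62 - 2·15 - 2q_A)q_A - (12q_A) = (32 - 2q_A)q_A - (12q_A).
∂π_A/∂q_A = 20 - 4q_A = 0, so q_A = 5.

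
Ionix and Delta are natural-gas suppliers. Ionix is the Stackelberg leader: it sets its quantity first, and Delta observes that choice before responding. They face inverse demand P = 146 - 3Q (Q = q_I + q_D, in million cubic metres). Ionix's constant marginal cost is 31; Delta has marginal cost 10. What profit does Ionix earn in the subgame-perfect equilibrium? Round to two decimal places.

368.17

Solve by backward induction. Given q_I, the follower Delta maximises π_D = (146 - 3q_I - 3q_D)q_D - 10q_D.
Setting the follower's marginal profit to zero, 136 - 3q_I - 6q_D = 0, i.e. q_D = (136 - 3q_I)/6.
The leader anticipates this reaction. Substituting into P = 146 - 3Q gives P = 78 - (3/2)q_I, so π_I = (78 - (3/2)q_I)q_I - 31q_I.
Maximising: ∂π_I/∂q_I = 47 - 3q_I = 0, giving q_I = 47/3.
Then q_D = (136 - 3·(47/3))/6 = 89/6.
Price P = 146 - 3·(61/2) = 109/2.
Ionix's profit: (109/2 - 31)·(47/3) = 368.1667.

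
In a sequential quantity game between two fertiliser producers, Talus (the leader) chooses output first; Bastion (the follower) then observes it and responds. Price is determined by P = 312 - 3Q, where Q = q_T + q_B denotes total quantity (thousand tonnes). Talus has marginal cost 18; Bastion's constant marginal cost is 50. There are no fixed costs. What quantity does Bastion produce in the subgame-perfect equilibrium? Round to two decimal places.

The follower Bastion best-responds to any q_T: π_B = (312 - 3Q)q_B - 50q_B.
∂π_B/∂q_B = 262 - 3q_T - 6q_B = 0 gives the reaction function q_B = (262 - 3q_T)/6.
The leader anticipates this reaction. Substituting into P = 312 - 3Q gives P = 181 - (3/2)q_T, so π_T = (181 - (3/2)q_T)q_T - 18q_T.
Maximising: ∂π_T/∂q_T = 163 - 3q_T = 0, giving q_T = 163/3.
Then q_B = (262 - 3·(163/3))/6 = 33/2.

16.50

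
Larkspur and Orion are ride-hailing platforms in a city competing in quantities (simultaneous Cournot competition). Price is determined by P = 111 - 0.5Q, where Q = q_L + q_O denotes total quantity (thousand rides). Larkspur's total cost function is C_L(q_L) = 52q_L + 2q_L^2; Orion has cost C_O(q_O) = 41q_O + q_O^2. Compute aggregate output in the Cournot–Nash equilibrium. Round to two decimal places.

Larkspur's profit: π_L = (111 - 0.5Q)q_L - (52q_L + 2q_L²). Setting ∂π_L/∂q_L = 0: 59 - 5q_L - (1/2)(q_O) = 0.
Orion's profit: π_O = (111 - 0.5Q)q_O - (41q_O + q_O²). Setting ∂π_O/∂q_O = 0: 70 - 3q_O - (1/2)(q_L) = 0.
Rearranging gives the reaction functions q_L = (59 - (1/2)q_O)/5 and q_O = (70 - (1/2)q_L)/3.
Substituting one into the other gives q_L = 568/59 and q_O = 1282/59.
Total output Q = 568/59 + 1282/59 = 1850/59.

31.36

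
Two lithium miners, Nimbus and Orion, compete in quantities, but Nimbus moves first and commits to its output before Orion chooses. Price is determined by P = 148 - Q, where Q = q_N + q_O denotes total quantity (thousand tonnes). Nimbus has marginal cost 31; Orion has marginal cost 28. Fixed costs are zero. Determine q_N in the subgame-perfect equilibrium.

Solve by backward induction. Given q_N, the follower Orion maximises π_O = (148 - q_N - q_O)q_O - 28q_O.
Follower FOC: 120 - q_N - 2q_O = 0, so q_O(q_N) = (120 - q_N)/2.
The leader anticipates this reaction. Substituting into P = 148 - Q gives P = 88 - (1/2)q_N, so π_N = (88 - (1/2)q_N)q_N - 31q_N.
Leader FOC: 57 - q_N = 0, so q_N = 57.
Then q_O = (120 - 57)/2 = 63/2.

57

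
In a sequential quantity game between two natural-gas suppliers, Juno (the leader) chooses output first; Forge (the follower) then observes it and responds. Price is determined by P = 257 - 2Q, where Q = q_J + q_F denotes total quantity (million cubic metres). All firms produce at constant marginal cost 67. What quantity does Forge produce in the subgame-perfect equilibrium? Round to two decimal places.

23.75

The follower Forge best-responds to any q_J: π_F = (257 - 2Q)q_F - 67q_F.
∂π_F/∂q_F = 190 - 2q_J - 4q_F = 0 gives the reaction function q_F = (190 - 2q_J)/4.
The leader anticipates this reaction. Substituting into P = 257 - 2Q gives P = 162 - q_J, so π_J = (162 - q_J)q_J - 67q_J.
The leader's first-order condition 95 - 2q_J = 0 yields q_J = 95/2.
Then q_F = (190 - 2·(95/2))/4 = 95/4.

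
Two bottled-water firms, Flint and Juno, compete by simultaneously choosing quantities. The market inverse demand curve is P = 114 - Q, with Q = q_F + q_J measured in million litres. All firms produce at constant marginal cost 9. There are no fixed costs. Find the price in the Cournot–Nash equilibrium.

44

Each firm earns π_i = (114 - Q)q_i - 9q_i.
Setting ∂π_i/∂q_i = 0 with rivals' quantities fixed: 105 - 2q_i - q_j = 0.
With identical firms every q_j equals q_i, so q_j = q_i and 105 = 3q_i, giving q_i = 35.
Total output Q = 70, so price P = 114 - 70 = 44.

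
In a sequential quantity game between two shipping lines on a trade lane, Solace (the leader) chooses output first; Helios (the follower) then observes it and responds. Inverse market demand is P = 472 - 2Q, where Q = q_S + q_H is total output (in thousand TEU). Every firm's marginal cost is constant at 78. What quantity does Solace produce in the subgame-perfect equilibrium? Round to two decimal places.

Solve by backward induction. Given q_S, the follower Helios maximises π_H = (472 - 2q_S - 2q_H)q_H - 78q_H.
∂π_H/∂q_H = 394 - 2q_S - 4q_H = 0 gives the reaction function q_H = (394 - 2q_S)/4.
The leader anticipates this reaction. Substituting into P = 472 - 2Q gives P = 275 - q_S, so π_S = (275 - q_S)q_S - 78q_S.
Leader FOC: 197 - 2q_S = 0, so q_S = 197/2.
Then q_H = (394 - 2·(197/2))/4 = 197/4.

98.50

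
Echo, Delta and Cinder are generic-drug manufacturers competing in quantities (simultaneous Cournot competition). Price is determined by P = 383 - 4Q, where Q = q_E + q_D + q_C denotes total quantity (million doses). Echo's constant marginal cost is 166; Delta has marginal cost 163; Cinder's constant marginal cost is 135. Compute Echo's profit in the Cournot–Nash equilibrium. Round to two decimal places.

Echo's profit: π_E = (383 - 4Q)q_E - (166q_E). Setting ∂π_E/∂q_E = 0: 217 - 8q_E - 4(q_D + q_C) = 0.
Delta's profit: π_D = (383 - 4Q)q_D - (163q_D). Setting ∂π_D/∂q_D = 0: 220 - 8q_D - 4(q_E + q_C) = 0.
Cinder's profit: π_C = (383 - 4Q)q_C - (135q_C). Setting ∂π_C/∂q_C = 0: 248 - 8q_C - 4(q_E + q_D) = 0.
Adding the 3 first-order conditions: 685 − 16Q = 0, so Q = 685/16.
Back-substituting: q_E = (217 − 685/4)/4 = 183/16, q_D = (220 − 685/4)/4 = 195/16, q_C = (248 − 685/4)/4 = 307/16.
Price P = 383 - 4·(685/16) = 847/4.
Echo's profit: (847/4 - 166)·(183/16) = 523.2656.

523.27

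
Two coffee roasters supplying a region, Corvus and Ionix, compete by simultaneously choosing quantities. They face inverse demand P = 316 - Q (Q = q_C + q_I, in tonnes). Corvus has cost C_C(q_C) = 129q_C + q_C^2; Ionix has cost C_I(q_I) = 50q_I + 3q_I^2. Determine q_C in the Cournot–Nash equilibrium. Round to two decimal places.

39.68

Corvus's profit: π_C = (316 - Q)q_C - (129q_C + q_C²). Setting ∂π_C/∂q_C = 0: 187 - 4q_C - (q_I) = 0.
Ionix's profit: π_I = (316 - Q)q_I - (50q_I + 3q_I²). Setting ∂π_I/∂q_I = 0: 266 - 8q_I - (q_C) = 0.
So q_C = (187 - q_I)/4 and q_I = (266 - q_C)/8.
Solving the pair: q_C = 1230/31, q_I = 877/31.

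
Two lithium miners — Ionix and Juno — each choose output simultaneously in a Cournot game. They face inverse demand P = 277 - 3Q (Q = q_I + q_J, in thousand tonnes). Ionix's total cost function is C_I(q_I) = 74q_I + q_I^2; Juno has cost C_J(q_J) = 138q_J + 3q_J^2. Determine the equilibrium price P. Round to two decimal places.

Ionix's profit: π_I = (277 - 3Q)q_I - (74q_I + q_I²). Setting ∂π_I/∂q_I = 0: 203 - 8q_I - 3(q_J) = 0.
Juno's profit: π_J = (277 - 3Q)q_J - (138q_J + 3q_J²). Setting ∂π_J/∂q_J = 0: 139 - 12q_J - 3(q_I) = 0.
Rearranging gives the reaction functions q_I = (203 - 3q_J)/8 and q_J = (139 - 3q_I)/12.
Substituting one into the other gives q_I = 673/29 and q_J = 503/87.
Total output Q = 28.9885, so price P = 277 - 3·28.9885 = 190.0345.

190.03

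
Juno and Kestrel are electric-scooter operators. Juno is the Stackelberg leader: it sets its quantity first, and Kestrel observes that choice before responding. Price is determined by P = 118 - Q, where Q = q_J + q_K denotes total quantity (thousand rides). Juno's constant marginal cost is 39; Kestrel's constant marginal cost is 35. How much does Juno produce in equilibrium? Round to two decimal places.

The follower Kestrel best-responds to any q_J: π_K = (118 - Q)q_K - 35q_K.
Follower FOC: 83 - q_J - 2q_K = 0, so q_K(q_J) = (83 - q_J)/2.
The leader anticipates this reaction. Substituting into P = 118 - Q gives P = 153/2 - (1/2)q_J, so π_J = (153/2 - (1/2)q_J)q_J - 39q_J.
Maximising: ∂π_J/∂q_J = 75/2 - q_J = 0, giving q_J = 75/2.
Then q_K = (83 - 75/2)/2 = 91/4.

37.50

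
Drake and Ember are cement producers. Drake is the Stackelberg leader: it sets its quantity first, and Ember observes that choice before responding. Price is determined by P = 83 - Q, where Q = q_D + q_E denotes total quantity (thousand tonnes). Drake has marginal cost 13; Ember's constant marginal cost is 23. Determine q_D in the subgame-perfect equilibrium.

Solve by backward induction. Given q_D, the follower Ember maximises π_E = (83 - q_D - q_E)q_E - 23q_E.
Follower FOC: 60 - q_D - 2q_E = 0, so q_E(q_D) = (60 - q_D)/2.
The leader anticipates this reaction. Substituting into P = 83 - Q gives P = 53 - (1/2)q_D, so π_D = (53 - (1/2)q_D)q_D - 13q_D.
Leader FOC: 40 - q_D = 0, so q_D = 40.
Then q_E = (60 - 40)/2 = 10.

40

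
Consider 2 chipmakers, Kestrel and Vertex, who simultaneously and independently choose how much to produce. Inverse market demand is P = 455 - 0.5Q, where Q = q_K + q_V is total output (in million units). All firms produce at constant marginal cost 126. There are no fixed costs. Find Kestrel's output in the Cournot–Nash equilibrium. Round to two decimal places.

219.33

A representative firm's profit is π_i = q_i(455 - 0.5Q) - 126q_i.
First-order condition (treating rivals' output as given): 329 - q_i - (1/2)q_j = 0.
By symmetry each firm produces the same amount; substituting q_j = q_i yields q_i = 329/(3/2) = 658/3.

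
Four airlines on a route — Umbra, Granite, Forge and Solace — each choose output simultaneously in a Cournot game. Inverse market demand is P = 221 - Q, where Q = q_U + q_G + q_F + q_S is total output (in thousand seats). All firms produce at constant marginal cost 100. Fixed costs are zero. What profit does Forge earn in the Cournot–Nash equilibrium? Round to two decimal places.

A representative firm's profit is π_i = q_i(221 - Q) - 100q_i.
First-order condition (treating rivals' output as given): 121 - 2q_i - Σ_{j≠i} q_j = 0.
With identical firms every q_j equals q_i, so Σ_{j≠i} q_j = 3q_i and 121 = 5q_i, giving q_i = 121/5.
Price P = 221 - 484/5 = 621/5.
Forge's profit: (621/5 - 100)·(121/5) = 585.6400.

585.64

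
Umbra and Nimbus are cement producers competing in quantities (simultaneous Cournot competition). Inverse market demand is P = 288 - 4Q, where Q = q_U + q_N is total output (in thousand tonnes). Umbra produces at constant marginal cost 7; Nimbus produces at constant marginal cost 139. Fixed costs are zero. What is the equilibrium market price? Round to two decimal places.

144.67

Umbra's profit: π_U = (288 - 4Q)q_U - (7q_U). Setting ∂π_U/∂q_U = 0: 281 - 8q_U - 4(q_N) = 0.
Nimbus's profit: π_N = (288 - 4Q)q_N - (139q_N). Setting ∂π_N/∂q_N = 0: 149 - 8q_N - 4(q_U) = 0.
Best responses: q_U = (281 - 4q_N)/8, q_N = (149 - 4q_U)/8.
Solving the pair: q_U = 413/12, q_N = 17/12.
Total output Q = 215/6, so price P = 288 - 4·(215/6) = 434/3.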